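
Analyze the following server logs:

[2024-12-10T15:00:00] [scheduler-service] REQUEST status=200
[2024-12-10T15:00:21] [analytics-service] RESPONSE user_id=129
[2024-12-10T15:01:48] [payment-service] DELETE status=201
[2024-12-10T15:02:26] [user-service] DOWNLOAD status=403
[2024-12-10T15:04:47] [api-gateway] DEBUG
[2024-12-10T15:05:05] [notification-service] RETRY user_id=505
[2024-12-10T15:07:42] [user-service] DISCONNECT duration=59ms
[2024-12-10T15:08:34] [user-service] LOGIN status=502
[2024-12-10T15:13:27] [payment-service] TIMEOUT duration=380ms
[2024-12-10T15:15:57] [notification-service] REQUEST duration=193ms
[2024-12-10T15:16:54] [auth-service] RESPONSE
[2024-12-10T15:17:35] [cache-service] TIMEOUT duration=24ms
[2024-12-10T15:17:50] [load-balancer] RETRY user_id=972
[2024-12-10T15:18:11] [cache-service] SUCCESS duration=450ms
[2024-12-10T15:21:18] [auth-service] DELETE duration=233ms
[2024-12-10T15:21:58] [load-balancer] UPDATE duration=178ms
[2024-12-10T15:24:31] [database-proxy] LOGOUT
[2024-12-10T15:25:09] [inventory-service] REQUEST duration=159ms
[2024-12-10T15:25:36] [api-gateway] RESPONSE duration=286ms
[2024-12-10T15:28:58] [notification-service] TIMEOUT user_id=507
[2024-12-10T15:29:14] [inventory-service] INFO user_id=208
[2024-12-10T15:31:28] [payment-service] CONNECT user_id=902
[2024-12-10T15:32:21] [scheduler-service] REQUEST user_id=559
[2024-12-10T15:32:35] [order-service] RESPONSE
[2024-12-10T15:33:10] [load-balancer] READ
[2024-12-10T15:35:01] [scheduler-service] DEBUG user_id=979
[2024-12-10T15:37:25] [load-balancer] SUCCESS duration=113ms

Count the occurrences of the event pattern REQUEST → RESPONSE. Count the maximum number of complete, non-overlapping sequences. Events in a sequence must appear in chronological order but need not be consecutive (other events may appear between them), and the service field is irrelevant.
4

To count sequences:

1. Look for pattern: REQUEST → RESPONSE
2. Greedily scan the log in chronological order, matching each sequence element in turn (ignoring service)
3. Each time the full pattern completes, increment the count and restart matching from the next event
4. Complete non-overlapping sequences found: 4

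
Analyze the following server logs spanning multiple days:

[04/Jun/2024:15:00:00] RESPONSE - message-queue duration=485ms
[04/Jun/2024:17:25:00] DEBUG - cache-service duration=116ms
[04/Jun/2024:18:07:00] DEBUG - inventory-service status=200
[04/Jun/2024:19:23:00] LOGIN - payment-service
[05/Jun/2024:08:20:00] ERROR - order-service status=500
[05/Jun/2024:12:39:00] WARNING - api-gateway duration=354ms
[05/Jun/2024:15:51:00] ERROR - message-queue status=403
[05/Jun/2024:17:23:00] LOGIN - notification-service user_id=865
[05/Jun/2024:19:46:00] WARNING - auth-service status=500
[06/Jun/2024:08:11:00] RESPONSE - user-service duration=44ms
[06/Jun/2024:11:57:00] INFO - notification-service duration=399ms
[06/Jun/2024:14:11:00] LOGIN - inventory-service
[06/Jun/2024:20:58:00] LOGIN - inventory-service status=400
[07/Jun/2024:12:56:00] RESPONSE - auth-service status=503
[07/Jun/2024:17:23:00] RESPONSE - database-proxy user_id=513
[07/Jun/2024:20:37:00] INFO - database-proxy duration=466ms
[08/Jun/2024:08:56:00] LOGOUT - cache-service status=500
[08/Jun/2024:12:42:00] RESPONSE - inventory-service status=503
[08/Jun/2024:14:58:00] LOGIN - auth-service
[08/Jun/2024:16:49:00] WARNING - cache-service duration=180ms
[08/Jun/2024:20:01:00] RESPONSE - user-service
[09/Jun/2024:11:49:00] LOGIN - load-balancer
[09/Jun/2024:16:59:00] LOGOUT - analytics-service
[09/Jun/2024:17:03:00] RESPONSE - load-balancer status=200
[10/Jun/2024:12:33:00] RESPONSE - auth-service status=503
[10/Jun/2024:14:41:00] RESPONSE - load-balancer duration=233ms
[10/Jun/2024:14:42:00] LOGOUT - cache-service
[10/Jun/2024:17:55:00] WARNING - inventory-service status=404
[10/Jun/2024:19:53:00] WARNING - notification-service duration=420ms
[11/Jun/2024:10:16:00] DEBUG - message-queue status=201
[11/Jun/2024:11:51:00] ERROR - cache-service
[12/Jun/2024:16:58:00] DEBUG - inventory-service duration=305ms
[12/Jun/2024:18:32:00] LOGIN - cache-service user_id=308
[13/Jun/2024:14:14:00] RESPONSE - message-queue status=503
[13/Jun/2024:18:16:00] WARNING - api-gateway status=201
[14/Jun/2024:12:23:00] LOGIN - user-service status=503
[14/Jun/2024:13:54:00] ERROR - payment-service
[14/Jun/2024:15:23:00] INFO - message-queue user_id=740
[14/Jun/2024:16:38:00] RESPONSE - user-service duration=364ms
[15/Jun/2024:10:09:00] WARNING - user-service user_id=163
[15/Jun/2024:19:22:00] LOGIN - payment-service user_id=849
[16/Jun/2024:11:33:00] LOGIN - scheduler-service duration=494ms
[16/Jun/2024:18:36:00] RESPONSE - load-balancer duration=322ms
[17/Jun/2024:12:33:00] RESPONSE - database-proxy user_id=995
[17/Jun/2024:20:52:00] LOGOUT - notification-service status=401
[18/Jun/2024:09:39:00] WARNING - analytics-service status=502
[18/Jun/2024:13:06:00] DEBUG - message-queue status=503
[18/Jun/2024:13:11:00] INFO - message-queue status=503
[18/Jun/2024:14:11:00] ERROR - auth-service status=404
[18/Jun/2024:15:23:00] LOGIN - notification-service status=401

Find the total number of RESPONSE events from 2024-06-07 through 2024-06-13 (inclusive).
8

To filter by date range:

1. Date range: 2024-06-07 through 2024-06-13, both dates inclusive
2. Filter for RESPONSE events whose date falls in this range
3. Count matching events: 8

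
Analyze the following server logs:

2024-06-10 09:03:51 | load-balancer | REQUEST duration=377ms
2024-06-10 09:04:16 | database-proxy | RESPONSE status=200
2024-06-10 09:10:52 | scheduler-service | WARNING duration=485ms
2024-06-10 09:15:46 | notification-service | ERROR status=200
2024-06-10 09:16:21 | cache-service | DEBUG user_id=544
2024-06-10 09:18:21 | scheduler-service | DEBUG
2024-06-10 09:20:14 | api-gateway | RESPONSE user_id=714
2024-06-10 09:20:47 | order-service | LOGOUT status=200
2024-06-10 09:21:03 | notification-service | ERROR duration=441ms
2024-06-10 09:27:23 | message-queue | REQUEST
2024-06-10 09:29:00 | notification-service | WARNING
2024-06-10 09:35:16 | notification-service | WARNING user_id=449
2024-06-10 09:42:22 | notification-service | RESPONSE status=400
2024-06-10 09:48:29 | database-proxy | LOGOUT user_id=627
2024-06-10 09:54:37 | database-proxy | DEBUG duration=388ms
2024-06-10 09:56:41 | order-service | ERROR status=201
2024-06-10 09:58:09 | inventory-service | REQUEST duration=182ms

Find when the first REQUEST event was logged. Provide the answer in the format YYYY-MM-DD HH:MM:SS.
2024-06-10 09:03:51

To find the first event:

1. Filter for all REQUEST events
2. Sort by timestamp
3. Select the first one
4. Timestamp: 2024-06-10 09:03:51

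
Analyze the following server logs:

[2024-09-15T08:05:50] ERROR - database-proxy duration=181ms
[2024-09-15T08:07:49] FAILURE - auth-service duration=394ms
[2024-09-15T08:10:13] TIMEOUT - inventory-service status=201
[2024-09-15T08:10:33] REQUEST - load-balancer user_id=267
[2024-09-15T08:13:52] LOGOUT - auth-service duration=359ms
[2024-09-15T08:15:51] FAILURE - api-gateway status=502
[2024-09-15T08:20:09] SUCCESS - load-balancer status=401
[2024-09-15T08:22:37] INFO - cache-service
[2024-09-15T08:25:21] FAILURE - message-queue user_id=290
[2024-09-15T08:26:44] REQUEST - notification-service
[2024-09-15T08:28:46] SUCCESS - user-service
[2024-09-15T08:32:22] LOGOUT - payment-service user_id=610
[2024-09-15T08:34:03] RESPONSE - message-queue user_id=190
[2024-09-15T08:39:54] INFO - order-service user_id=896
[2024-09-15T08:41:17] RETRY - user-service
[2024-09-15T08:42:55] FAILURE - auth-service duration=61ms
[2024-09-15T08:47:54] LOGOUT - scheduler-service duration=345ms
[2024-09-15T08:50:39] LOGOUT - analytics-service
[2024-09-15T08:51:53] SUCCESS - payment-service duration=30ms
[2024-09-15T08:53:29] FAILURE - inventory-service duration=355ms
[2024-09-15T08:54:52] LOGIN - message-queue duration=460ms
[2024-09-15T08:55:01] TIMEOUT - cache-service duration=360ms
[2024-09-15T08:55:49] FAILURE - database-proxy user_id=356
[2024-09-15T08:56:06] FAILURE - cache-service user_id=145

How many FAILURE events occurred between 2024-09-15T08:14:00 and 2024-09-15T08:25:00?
1

To count events in the time window:

1. Window boundaries: 2024-09-15T08:14:00 to 2024-09-15T08:25:00
2. Filter for FAILURE events within this window
3. Count matching events: 1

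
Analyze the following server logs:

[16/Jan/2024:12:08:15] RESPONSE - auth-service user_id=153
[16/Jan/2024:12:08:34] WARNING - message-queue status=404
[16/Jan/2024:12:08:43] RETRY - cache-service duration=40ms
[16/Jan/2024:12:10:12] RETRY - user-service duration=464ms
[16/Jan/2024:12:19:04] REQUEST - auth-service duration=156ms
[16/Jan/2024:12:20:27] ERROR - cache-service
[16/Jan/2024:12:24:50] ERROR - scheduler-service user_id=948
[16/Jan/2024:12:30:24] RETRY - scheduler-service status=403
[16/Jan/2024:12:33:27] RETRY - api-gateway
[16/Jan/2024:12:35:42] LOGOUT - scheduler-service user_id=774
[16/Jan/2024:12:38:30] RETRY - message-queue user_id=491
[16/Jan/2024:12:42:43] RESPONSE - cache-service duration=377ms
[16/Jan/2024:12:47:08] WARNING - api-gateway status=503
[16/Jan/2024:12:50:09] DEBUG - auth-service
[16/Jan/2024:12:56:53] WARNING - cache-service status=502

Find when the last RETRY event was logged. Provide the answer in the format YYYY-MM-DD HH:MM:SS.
2024-01-16 12:38:30

To find the last event:

1. Filter for all RETRY events
2. Sort by timestamp
3. Select the last one
4. Timestamp: 2024-01-16 12:38:30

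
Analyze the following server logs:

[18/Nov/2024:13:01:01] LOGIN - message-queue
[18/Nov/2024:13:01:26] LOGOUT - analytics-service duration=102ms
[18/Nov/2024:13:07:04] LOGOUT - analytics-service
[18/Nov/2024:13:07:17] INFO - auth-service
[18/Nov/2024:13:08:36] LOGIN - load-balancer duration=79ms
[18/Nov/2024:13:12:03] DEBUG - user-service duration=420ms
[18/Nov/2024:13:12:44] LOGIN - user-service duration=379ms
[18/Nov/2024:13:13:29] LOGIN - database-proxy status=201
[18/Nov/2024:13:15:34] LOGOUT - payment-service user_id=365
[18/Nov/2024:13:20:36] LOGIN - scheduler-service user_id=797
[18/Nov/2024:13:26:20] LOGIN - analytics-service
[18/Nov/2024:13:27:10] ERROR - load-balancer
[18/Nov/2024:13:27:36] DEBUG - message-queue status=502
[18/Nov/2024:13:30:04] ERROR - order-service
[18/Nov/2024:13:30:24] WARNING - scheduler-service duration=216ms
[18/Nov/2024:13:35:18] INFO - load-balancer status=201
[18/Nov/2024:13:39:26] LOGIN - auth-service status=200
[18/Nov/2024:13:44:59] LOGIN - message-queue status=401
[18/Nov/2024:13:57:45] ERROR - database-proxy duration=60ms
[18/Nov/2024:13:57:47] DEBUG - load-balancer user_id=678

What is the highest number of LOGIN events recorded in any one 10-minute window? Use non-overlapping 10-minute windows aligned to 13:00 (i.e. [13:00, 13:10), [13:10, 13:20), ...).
2

To find the burst window:

1. Divide the log period into non-overlapping 10-minute windows starting at 13:00
2. Count LOGIN events in each window
3. Find the window with maximum count
4. Maximum events in a window: 2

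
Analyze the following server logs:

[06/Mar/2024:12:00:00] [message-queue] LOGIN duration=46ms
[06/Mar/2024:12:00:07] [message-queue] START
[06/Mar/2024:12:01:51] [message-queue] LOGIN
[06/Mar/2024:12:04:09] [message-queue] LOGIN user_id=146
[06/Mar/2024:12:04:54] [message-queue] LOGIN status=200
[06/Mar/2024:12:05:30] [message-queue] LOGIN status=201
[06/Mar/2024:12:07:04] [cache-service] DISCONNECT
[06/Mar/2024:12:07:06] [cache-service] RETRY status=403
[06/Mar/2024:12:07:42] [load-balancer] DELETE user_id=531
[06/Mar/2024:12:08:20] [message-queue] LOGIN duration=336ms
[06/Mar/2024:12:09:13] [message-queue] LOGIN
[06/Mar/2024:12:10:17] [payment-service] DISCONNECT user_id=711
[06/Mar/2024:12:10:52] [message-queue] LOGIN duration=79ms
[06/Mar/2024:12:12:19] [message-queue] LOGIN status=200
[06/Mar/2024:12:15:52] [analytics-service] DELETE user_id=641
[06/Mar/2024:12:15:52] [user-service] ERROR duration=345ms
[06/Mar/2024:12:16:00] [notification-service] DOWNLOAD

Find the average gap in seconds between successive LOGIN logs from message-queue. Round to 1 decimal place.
92.4

To calculate average interval:

1. Find all LOGIN events for message-queue in order
2. Calculate time gaps between consecutive events
3. Compute mean of gaps: 739 / 8 = 92.4 seconds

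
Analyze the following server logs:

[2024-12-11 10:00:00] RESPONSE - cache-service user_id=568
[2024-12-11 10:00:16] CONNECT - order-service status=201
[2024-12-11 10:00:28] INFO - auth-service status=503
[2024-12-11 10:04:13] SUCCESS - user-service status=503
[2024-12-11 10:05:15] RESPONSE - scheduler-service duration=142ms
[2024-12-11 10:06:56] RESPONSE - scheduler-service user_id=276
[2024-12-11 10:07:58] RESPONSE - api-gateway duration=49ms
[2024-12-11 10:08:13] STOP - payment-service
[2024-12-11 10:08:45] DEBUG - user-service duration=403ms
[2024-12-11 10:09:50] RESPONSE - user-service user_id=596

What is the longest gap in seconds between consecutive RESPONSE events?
315

To find the longest gap:

1. Extract all RESPONSE events in chronological order
2. Calculate time differences between consecutive events
3. Find the maximum difference
4. Longest gap: 315 seconds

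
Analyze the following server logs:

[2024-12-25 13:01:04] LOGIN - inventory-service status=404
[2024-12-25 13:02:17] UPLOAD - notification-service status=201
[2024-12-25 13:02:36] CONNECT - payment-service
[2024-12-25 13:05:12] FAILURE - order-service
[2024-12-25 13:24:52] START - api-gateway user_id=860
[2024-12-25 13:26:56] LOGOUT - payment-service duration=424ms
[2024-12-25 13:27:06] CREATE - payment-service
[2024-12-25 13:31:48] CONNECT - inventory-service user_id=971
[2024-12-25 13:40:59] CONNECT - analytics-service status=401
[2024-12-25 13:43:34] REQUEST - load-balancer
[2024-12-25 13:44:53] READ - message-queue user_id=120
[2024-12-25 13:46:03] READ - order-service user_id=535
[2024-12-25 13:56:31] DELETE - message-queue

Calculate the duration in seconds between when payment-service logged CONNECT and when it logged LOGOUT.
1460

To find the time between events:

1. Locate the first CONNECT event for payment-service: 2024-12-25 13:02:36
2. Locate the first LOGOUT event for payment-service: 2024-12-25 13:26:56
3. Calculate the difference: 2024-12-25 13:26:56 - 2024-12-25 13:02:36 = 1460 seconds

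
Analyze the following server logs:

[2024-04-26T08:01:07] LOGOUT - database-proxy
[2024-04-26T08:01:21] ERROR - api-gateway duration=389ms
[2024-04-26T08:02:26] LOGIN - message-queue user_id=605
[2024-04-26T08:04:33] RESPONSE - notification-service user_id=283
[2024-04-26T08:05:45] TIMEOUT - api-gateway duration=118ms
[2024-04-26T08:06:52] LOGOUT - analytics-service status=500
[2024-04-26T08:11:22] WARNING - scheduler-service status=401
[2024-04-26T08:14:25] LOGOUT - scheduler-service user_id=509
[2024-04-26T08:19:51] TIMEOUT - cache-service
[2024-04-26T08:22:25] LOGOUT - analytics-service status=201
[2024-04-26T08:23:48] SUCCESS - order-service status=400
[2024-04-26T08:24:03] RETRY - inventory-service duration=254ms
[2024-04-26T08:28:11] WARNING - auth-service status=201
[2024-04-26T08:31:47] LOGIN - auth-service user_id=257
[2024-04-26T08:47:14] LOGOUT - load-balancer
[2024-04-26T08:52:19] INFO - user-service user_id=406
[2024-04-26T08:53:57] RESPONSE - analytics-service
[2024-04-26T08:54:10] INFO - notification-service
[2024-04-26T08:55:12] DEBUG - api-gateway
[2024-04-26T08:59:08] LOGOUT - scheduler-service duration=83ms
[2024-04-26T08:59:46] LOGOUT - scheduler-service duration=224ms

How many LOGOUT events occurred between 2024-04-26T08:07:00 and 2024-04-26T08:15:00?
1

To count events in the time window:

1. Window boundaries: 2024-04-26T08:07:00 to 2024-04-26T08:15:00
2. Filter for LOGOUT events within this window
3. Count matching events: 1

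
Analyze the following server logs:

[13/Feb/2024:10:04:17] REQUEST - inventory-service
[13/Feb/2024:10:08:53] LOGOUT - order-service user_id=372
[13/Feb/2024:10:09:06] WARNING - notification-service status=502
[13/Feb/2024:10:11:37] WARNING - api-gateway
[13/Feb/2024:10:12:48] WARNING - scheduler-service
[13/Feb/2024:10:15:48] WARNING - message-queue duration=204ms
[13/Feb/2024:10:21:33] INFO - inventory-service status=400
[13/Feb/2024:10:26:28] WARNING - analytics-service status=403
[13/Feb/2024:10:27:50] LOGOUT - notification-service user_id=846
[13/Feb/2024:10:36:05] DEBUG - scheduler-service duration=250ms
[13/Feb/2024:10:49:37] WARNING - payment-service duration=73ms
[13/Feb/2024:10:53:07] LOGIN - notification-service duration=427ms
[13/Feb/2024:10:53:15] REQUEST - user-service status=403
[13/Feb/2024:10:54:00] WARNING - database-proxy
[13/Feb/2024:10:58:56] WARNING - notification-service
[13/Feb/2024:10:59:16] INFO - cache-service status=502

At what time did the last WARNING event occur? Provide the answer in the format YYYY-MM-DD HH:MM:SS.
2024-02-13 10:58:56

To find the last event:

1. Filter for all WARNING events
2. Sort by timestamp
3. Select the last one
4. Timestamp: 2024-02-13 10:58:56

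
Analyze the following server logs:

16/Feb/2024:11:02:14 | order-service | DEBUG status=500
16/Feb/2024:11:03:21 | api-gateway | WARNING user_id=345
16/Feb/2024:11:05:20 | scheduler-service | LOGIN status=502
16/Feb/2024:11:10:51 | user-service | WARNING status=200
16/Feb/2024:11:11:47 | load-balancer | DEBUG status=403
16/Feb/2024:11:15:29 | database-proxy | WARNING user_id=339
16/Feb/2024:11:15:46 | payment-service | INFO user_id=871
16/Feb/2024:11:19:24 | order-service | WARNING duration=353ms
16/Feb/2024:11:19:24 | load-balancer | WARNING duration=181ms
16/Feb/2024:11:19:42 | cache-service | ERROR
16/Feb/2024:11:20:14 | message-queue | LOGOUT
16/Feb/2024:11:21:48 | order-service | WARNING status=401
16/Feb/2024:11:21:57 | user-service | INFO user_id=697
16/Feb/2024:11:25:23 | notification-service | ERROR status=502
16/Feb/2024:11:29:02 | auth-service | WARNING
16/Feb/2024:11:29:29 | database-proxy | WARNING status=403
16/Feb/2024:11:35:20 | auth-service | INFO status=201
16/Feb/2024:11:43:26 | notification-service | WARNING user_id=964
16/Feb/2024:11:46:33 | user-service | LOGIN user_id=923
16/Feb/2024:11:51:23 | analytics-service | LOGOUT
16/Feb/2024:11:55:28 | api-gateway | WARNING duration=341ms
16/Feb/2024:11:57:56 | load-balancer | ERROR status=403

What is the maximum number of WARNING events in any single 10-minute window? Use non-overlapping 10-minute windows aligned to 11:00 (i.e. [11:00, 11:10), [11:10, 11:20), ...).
4

To find the burst window:

1. Divide the log period into non-overlapping 10-minute windows starting at 11:00
2. Count WARNING events in each window
3. Find the window with maximum count
4. Maximum events in a window: 4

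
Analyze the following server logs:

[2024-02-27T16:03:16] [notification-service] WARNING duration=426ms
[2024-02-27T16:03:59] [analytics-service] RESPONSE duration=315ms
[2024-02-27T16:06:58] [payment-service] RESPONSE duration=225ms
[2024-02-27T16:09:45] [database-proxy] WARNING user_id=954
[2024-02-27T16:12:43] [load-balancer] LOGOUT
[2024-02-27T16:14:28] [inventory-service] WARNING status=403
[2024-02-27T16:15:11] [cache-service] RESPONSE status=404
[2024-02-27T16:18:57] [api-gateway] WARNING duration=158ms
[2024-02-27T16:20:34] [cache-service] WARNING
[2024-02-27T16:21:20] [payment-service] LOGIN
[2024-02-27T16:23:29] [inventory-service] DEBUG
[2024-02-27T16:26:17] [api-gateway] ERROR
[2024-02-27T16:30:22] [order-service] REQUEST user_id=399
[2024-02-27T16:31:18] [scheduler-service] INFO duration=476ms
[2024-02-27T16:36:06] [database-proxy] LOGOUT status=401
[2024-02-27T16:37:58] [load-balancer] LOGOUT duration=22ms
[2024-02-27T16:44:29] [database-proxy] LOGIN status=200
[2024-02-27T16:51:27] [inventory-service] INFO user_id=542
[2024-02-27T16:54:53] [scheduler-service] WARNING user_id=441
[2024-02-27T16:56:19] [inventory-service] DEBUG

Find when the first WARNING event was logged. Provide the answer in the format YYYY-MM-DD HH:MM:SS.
2024-02-27 16:03:16

To find the first event:

1. Filter for all WARNING events
2. Sort by timestamp
3. Select the first one
4. Timestamp: 2024-02-27 16:03:16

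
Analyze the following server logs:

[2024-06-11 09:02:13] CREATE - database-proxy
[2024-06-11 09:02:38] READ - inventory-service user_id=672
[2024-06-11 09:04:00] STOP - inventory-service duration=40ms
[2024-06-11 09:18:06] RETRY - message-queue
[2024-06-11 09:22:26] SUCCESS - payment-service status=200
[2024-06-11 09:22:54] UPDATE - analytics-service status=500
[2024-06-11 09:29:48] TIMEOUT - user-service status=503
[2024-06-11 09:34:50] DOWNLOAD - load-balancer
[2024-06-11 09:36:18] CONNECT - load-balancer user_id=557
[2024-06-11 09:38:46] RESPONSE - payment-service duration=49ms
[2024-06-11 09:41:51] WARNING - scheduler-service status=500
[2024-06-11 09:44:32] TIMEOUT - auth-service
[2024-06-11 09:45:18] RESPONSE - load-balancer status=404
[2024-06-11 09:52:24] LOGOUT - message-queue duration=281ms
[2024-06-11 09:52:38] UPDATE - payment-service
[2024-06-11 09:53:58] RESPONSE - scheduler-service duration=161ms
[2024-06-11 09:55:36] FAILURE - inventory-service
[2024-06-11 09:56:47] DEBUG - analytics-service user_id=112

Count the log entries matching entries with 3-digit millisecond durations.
2

To find matching entries:

1. Pattern to match: entries with 3-digit millisecond durations
2. Scan each log entry for the pattern
3. Count matches: 2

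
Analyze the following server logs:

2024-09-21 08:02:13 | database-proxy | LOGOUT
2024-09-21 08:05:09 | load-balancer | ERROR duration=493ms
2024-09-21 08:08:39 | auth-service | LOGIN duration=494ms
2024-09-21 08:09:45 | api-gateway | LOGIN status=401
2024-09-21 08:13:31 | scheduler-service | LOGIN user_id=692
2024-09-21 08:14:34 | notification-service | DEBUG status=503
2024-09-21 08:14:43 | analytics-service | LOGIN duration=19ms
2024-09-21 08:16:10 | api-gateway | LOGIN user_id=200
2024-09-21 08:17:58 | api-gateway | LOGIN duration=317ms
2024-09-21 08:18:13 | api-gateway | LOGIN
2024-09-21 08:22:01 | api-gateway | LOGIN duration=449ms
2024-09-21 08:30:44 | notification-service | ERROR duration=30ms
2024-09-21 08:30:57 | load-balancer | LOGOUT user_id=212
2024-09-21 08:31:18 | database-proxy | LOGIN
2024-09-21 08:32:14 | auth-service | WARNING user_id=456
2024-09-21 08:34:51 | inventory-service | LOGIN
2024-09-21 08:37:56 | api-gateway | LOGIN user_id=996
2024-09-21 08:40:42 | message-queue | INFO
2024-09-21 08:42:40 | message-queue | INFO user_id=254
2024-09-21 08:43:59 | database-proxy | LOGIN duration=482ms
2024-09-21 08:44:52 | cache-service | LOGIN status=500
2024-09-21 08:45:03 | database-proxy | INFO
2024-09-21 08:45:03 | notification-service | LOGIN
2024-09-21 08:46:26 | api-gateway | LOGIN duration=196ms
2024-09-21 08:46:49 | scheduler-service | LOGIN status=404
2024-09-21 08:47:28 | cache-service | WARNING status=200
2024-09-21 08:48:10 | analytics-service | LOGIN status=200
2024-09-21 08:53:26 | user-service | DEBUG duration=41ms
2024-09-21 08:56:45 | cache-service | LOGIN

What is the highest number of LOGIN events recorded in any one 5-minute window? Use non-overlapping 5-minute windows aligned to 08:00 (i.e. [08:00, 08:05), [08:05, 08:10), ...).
4

To find the burst window:

1. Divide the log period into non-overlapping 5-minute windows starting at 08:00
2. Count LOGIN events in each window
3. Find the window with maximum count
4. Maximum events in a window: 4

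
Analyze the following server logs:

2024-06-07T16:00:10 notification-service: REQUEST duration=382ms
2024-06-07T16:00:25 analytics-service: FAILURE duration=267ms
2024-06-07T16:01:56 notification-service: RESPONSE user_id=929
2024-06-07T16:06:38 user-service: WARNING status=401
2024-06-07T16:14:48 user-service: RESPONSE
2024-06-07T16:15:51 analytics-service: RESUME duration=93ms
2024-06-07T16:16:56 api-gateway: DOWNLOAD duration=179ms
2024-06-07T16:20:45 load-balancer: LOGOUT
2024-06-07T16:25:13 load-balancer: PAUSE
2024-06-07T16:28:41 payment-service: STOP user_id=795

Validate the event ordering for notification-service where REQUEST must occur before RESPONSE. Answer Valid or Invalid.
Valid

To validate ordering:

1. Required order: REQUEST → RESPONSE
2. Rule: REQUEST must occur before RESPONSE
3. Check actual order of events for notification-service
4. Result: Valid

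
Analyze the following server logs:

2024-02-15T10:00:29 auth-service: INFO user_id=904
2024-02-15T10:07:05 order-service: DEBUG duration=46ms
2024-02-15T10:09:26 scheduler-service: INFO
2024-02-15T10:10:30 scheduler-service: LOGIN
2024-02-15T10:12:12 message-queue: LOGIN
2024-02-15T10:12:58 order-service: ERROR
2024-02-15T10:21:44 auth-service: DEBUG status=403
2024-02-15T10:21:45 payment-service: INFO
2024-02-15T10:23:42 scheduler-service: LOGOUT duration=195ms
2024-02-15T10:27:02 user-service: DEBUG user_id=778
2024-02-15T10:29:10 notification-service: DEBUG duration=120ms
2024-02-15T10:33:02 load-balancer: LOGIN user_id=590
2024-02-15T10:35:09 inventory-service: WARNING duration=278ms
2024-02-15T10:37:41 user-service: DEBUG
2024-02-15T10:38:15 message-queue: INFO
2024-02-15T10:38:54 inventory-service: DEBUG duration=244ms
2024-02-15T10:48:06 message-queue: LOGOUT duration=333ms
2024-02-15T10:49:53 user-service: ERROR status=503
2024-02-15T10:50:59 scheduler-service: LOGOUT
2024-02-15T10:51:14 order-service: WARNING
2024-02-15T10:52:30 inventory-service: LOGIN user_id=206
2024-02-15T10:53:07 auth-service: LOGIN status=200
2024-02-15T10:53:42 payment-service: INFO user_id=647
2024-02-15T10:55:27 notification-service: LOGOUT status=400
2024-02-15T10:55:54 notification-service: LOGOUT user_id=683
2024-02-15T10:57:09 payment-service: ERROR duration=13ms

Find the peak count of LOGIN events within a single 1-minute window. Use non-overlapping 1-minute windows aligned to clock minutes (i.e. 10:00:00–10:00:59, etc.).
1

To find the burst window:

1. Divide the log period into non-overlapping 1-minute windows starting at 10:00
2. Count LOGIN events in each window
3. Find the window with maximum count
4. Maximum events in a window: 1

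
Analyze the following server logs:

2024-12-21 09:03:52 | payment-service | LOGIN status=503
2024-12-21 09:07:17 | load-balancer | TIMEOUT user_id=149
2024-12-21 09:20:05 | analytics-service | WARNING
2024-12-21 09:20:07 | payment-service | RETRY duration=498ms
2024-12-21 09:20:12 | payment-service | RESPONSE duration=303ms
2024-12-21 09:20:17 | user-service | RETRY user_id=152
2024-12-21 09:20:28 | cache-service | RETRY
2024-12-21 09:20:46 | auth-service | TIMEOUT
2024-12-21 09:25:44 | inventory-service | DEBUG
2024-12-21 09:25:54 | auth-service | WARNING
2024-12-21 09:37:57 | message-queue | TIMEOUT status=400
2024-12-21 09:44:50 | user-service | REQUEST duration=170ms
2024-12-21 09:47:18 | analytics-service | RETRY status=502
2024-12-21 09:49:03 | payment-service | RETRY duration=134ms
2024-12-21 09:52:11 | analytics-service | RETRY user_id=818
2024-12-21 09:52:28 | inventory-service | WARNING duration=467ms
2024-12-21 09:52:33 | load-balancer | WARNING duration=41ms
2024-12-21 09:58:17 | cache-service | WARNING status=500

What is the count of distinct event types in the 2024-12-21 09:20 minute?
4

To count unique event types:

1. Filter events in the minute starting at 2024-12-21 09:20
2. Extract event types from matching entries
3. Count unique types: 4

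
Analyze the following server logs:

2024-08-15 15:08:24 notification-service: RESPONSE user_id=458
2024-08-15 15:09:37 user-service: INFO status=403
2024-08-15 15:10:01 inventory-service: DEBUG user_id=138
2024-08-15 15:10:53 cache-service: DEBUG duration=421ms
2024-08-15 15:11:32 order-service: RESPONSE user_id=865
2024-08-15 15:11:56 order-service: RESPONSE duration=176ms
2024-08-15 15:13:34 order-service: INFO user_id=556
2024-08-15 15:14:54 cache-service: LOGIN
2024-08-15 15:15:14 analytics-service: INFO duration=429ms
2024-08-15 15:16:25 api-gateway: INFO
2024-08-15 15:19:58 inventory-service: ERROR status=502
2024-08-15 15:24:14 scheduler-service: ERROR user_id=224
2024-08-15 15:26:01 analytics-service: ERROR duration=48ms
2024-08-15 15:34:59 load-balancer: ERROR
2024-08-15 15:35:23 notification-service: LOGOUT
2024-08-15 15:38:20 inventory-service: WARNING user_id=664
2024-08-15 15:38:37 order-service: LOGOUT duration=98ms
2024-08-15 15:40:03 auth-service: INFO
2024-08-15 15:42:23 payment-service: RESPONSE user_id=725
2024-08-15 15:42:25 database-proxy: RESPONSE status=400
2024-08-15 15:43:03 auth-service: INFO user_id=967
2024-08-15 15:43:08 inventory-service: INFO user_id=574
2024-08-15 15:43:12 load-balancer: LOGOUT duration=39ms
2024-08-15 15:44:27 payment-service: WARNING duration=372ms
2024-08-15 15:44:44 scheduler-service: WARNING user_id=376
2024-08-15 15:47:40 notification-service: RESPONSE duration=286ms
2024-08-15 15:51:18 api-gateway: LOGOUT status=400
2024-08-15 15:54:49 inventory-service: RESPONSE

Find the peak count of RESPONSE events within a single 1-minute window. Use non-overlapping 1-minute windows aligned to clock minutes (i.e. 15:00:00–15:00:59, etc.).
2

To find the burst window:

1. Divide the log period into non-overlapping 1-minute windows starting at 15:00
2. Count RESPONSE events in each window
3. Find the window with maximum count
4. Maximum events in a window: 2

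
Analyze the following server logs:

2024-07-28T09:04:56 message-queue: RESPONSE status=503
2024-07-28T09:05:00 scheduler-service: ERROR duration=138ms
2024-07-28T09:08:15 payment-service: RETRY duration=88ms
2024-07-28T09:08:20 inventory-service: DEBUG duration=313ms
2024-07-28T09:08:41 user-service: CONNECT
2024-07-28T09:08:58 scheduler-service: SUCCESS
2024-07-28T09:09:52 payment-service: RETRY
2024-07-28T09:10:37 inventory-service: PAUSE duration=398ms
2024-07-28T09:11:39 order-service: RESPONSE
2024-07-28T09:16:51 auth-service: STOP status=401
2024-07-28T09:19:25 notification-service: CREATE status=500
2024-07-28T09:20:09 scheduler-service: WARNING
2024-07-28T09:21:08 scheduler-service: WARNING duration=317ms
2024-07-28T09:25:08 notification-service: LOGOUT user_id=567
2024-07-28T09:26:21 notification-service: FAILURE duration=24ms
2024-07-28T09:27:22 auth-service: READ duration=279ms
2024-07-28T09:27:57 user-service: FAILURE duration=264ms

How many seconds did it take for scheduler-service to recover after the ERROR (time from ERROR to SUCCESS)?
238

To calculate recovery time:

1. Find ERROR event for scheduler-service: 2024-07-28T09:05:00
2. Find next SUCCESS event for scheduler-service: 2024-07-28T09:08:58
3. Recovery time: 2024-07-28T09:08:58 - 2024-07-28T09:05:00 = 238 seconds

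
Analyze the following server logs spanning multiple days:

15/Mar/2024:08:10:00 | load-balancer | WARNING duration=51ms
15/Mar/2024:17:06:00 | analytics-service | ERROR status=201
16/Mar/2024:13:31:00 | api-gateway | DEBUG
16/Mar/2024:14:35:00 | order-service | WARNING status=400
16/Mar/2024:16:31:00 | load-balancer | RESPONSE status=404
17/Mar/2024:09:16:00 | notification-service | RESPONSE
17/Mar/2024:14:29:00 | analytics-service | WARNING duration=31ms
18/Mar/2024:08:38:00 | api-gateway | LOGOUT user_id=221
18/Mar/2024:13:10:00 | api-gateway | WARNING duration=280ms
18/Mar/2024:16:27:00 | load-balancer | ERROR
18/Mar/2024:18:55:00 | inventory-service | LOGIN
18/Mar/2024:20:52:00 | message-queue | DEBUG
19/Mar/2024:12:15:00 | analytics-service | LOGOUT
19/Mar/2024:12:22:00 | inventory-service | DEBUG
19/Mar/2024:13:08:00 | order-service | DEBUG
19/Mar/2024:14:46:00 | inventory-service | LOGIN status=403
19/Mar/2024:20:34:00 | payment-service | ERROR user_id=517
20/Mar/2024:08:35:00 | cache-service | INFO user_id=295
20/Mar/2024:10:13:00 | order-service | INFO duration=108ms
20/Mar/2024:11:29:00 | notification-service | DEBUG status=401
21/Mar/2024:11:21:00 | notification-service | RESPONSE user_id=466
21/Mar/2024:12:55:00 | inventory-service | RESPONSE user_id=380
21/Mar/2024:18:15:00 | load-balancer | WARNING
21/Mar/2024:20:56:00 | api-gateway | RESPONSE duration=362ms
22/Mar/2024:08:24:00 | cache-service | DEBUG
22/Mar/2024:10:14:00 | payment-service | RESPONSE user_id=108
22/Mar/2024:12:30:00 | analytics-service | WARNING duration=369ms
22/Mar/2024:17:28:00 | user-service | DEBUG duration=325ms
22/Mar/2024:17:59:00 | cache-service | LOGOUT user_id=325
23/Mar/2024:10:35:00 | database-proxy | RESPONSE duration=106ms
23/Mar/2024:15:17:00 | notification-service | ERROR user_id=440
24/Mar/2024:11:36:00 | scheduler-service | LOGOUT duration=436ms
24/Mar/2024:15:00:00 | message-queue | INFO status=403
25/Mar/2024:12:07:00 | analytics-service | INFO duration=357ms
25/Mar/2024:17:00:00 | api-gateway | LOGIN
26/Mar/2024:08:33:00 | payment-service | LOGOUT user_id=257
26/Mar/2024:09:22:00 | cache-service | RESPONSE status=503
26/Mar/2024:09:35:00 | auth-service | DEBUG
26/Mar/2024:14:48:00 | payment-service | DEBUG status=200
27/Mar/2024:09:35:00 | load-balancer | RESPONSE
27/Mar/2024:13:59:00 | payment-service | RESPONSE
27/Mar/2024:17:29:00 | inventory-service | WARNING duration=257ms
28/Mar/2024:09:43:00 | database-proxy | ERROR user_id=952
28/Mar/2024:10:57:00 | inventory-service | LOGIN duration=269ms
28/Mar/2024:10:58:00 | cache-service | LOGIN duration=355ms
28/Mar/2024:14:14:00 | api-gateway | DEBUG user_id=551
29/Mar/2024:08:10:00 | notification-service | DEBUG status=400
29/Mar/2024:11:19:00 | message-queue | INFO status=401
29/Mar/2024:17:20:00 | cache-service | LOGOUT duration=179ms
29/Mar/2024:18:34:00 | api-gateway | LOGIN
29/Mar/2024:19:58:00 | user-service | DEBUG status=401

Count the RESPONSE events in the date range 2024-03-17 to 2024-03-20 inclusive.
1

To filter by date range:

1. Date range: 2024-03-17 through 2024-03-20, both dates inclusive
2. Filter for RESPONSE events whose date falls in this range
3. Count matching events: 1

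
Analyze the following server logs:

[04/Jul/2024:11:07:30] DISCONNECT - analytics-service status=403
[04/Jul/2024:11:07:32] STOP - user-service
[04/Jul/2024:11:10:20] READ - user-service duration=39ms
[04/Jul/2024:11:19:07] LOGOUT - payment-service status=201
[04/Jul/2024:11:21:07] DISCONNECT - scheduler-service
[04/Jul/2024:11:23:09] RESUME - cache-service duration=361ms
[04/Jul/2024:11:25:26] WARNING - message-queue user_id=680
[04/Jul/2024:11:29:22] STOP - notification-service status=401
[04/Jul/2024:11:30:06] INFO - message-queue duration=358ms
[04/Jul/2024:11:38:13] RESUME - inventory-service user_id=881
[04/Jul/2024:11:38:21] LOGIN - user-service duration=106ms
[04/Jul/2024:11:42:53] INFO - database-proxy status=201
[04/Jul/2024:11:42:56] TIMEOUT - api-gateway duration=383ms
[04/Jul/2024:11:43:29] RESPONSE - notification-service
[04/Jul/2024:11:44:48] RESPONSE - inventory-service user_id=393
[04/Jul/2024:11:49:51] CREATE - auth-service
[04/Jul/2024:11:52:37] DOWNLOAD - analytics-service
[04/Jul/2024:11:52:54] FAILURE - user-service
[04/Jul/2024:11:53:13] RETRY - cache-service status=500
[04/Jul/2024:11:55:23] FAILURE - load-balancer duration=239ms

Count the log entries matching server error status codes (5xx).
1

To find matching entries:

1. Pattern to match: server error status codes (5xx)
2. Scan each log entry for the pattern
3. Count matches: 1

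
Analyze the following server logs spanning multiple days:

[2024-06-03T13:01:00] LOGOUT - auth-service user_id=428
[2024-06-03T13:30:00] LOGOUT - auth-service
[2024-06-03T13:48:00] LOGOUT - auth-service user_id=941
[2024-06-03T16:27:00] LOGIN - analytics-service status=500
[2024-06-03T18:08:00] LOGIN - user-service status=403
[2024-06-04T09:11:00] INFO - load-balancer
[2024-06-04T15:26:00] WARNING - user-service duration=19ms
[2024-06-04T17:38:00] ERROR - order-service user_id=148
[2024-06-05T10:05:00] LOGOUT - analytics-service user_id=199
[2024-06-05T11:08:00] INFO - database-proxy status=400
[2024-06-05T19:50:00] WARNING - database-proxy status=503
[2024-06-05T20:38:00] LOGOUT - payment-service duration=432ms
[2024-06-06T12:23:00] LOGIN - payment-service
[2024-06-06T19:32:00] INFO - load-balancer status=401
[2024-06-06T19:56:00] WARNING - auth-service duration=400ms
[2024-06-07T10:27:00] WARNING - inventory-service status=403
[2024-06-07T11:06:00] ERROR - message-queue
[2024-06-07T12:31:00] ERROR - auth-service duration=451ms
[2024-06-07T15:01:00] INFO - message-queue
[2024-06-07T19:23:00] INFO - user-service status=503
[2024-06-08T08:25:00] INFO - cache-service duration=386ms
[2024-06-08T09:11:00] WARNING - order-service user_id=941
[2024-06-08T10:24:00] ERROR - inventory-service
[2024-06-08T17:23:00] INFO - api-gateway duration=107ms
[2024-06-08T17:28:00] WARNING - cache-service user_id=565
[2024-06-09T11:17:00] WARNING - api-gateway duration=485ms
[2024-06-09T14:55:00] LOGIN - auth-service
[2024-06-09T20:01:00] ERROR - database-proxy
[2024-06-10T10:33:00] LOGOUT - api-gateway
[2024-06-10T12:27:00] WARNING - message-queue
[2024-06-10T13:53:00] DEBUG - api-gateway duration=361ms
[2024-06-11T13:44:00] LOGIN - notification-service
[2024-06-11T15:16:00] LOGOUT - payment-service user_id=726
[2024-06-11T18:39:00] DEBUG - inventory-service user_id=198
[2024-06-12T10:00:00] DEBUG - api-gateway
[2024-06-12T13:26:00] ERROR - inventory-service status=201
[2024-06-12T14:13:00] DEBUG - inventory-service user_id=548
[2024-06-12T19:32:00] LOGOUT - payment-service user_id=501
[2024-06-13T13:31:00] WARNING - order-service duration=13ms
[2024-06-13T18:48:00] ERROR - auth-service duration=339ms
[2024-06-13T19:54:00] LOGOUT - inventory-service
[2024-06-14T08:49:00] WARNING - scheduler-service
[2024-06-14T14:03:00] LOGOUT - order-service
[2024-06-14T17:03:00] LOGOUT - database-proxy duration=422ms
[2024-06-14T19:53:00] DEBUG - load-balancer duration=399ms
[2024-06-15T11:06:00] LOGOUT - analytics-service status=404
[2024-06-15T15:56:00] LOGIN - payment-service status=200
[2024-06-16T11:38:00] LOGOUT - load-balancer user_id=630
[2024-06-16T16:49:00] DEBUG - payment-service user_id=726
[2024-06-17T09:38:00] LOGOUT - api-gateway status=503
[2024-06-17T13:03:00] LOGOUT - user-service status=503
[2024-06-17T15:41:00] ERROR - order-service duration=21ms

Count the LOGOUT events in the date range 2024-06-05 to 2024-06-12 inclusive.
5

To filter by date range:

1. Date range: 2024-06-05 through 2024-06-12, both dates inclusive
2. Filter for LOGOUT events whose date falls in this range
3. Count matching events: 5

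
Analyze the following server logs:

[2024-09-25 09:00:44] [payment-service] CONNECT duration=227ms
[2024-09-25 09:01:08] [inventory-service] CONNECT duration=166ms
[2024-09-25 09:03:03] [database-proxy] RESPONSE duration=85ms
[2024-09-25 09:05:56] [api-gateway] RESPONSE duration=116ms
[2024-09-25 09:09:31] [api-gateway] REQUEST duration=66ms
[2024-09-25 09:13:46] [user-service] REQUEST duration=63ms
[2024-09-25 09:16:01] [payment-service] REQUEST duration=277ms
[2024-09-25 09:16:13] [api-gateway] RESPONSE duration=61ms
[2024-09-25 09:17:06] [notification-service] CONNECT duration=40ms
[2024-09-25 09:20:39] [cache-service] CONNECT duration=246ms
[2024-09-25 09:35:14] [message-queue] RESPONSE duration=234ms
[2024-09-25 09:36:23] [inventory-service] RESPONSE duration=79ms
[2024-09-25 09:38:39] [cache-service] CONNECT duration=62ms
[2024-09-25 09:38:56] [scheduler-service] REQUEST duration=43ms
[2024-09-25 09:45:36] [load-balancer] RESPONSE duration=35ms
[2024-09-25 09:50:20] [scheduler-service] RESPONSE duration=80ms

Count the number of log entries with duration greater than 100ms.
6

To count timeouts:

1. Threshold: 100ms
2. Extract duration from each log entry
3. Count entries where duration > 100
4. Timeout count: 6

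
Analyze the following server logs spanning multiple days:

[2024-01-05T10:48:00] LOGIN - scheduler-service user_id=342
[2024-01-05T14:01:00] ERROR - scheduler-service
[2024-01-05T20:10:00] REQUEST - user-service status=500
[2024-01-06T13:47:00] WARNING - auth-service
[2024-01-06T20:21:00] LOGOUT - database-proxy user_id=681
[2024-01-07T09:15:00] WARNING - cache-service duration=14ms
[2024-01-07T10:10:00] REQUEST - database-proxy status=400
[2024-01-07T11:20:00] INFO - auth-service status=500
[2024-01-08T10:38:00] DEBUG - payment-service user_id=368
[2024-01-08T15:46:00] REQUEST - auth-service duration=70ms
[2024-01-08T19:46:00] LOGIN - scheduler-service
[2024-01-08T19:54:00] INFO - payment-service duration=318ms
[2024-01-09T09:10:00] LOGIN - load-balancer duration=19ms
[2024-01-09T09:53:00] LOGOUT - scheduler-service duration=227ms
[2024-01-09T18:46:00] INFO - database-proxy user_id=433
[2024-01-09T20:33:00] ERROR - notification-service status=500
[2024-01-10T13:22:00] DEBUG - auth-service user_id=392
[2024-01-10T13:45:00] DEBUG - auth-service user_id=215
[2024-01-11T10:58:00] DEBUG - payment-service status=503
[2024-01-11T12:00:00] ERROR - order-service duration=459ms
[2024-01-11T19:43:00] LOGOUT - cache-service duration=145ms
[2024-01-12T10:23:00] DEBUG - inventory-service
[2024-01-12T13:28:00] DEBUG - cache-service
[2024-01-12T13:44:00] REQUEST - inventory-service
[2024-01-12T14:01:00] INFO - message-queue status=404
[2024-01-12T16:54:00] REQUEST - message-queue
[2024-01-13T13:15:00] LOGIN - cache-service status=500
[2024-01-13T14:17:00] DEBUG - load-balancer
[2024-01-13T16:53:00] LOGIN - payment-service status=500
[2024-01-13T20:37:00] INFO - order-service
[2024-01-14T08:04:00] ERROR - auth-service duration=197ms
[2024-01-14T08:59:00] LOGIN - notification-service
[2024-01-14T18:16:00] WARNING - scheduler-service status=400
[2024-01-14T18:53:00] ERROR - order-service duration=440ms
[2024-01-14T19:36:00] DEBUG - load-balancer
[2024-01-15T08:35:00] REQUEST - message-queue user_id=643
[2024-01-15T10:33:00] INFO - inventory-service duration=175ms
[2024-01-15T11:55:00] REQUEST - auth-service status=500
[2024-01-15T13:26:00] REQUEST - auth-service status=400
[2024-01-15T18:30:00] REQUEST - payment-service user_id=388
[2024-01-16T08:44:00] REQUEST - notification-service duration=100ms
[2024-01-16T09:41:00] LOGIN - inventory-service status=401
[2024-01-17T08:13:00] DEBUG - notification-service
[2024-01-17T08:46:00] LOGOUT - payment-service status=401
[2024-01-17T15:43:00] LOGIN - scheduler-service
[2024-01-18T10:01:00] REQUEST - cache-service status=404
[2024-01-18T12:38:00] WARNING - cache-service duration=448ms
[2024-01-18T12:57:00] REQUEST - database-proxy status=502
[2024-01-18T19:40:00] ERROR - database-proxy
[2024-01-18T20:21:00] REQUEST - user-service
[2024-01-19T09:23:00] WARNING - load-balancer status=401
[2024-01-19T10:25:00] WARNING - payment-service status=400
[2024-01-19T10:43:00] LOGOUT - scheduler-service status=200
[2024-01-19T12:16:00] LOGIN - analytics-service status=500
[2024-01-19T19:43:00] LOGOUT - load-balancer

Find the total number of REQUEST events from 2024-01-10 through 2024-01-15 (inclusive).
6

To filter by date range:

1. Date range: 2024-01-10 through 2024-01-15, both dates inclusive
2. Filter for REQUEST events whose date falls in this range
3. Count matching events: 6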